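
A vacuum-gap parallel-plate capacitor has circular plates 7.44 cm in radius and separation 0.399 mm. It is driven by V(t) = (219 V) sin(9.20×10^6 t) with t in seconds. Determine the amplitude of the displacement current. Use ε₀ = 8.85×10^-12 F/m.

(dE/dt)_max = V₀ω/d = 5.050×10^12 V/(m·s); ω = 9.20×10^6 rad/s.
I_d,max = ε₀ A (dE/dt)_max = (8.85×10^-12)(0.01739)(5.050×10^12) = 0.777 A.

0.777 A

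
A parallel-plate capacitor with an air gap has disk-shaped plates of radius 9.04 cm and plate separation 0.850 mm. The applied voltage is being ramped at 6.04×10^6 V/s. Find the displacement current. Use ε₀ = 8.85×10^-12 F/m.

1.61×10^-3 A

The displacement current equals the charging current C dV/dt. With C = ε₀A/d = (8.85×10^-12)(0.02567)/(8.50×10^-4) = 2.673×10^-10 F, I_d = (2.673×10^-10)(6.04×10^6) = 1.61×10^-3 A.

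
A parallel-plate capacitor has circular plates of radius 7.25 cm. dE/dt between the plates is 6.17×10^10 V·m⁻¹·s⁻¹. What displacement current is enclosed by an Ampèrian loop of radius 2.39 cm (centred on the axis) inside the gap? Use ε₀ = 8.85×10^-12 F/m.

Total displacement current: I_d = ε₀(πR²)(dE/dt) = (8.85×10^-12)(0.01651)(6.17×10^10) = 9.015×10^-3 A.
Since J_d is uniform, the enclosed fraction is (r/R)² = 0.1087, giving I_d,enc = 9.80×10^-4 A.

9.80×10^-4 A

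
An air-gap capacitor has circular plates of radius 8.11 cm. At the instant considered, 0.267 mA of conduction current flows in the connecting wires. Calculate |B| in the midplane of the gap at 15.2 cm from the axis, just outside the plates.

No conduction current crosses the gap, so I_d there equals the 2.67×10^-4 A in the leads.
Outside the plates the loop encloses all of I_d, so B·2πr = μ₀ I_d and B = 3.51×10^-10 T.

3.51×10^-10 T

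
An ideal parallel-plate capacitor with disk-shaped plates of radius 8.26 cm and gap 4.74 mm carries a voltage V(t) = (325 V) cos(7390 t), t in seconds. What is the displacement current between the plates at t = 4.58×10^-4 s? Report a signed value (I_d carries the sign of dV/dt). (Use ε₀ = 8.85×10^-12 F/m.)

2.31×10^-5 A

dV/dt = (325)(7390)·−sin(3.38462) = 5.780×10^5 V/s.
I_d = C dV/dt with C = ε₀A/d = (8.85×10^-12)(0.02143)/(4.74×10^-3) = 4.001×10^-11 F, so I_d = (4.001×10^-11)(5.780×10^5) = 2.31×10^-5 A.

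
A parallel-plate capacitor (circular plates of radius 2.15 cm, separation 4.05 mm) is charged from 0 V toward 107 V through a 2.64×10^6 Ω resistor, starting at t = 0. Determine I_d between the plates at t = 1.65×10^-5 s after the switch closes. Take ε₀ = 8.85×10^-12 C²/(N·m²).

5.65×10^-6 A

C = ε₀A/d = (8.85×10^-12)(1.452×10^-3)/(4.05×10^-3) = 3.173×10^-12 F, so τ = RC = 8.377×10^-6 s.
The conduction current is I(t) = (V₀/R) e^(−t/τ), and the displacement current between the plates equals it.
t/τ = 1.970; I_d = (107/2.64×10^6) · e^(−1.970) = (4.053×10^-5)(0.1395) = 5.65×10^-6 A.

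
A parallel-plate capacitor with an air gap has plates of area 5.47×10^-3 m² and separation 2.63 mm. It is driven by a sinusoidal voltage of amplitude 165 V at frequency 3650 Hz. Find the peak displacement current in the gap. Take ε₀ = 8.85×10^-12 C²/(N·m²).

(dE/dt)_max = V₀ω/d = 1.439×10^9 V/(m·s); ω = 2πf = 2.293×10^4 rad/s.
I_d,max = ε₀ A (dE/dt)_max = (8.85×10^-12)(5.47×10^-3)(1.439×10^9) = 6.97×10^-5 A.

6.97×10^-5 A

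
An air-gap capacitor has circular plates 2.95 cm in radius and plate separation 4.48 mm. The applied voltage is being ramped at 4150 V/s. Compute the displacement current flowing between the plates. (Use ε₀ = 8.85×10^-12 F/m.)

The displacement current equals the charging current C dV/dt. With C = ε₀A/d = (8.85×10^-12)(2.734×10^-3)/(4.48×10^-3) = 5.401×10^-12 F, I_d = (5.401×10^-12)(4150) = 2.24×10^-8 A.

2.24×10^-8 A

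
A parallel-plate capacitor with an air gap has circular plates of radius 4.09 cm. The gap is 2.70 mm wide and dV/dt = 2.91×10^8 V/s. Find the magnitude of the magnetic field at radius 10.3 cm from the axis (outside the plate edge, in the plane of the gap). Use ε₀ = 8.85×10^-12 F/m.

9.73×10^-9 T

I_d = C dV/dt with C = ε₀πR²/d = 1.722×10^-11 F, so I_d = (1.722×10^-11)(2.91×10^8) = 5.011×10^-3 A.
Outside the plates the loop encloses all of I_d, so B·2πr = μ₀ I_d and B = 9.73×10^-9 T.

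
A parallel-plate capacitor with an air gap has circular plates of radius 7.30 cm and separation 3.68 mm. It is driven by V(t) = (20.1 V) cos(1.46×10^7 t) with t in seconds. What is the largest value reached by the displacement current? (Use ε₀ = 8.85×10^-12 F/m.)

C = ε₀A/d = (8.85×10^-12)(0.01674)/(3.68×10^-3) = 4.026×10^-11 F; ω = 1.46×10^7 rad/s.
I_d = C dV/dt, so |I_d|_max = C V₀ ω = (4.026×10^-11)(20.1)(1.46×10^7) = 0.0118 A.

0.0118 A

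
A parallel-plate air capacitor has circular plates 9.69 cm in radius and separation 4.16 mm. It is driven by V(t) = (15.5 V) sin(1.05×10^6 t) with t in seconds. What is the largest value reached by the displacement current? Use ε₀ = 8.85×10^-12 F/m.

1.02×10^-3 A

The displacement current equals the conduction current C dV/dt, which peaks at C V₀ ω.
With C = ε₀A/d = (8.85×10^-12)(0.02950)/(4.16×10^-3) = 6.276×10^-11 F and ω = 1.05×10^6 rad/s, I_d,max = (6.276×10^-11)(15.5)(1.05×10^6) = 1.02×10^-3 A.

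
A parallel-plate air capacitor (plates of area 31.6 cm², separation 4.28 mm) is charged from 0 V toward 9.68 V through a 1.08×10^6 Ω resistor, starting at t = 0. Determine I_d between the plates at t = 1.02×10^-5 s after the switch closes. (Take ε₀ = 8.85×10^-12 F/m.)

2.11×10^-6 A

C = ε₀A/d = (8.85×10^-12)(3.16×10^-3)/(4.28×10^-3) = 6.534×10^-12 F and τ = RC = 7.057×10^-6 s. I_d in the gap equals the RC charging current.
I_d(t) = (V₀/R) e^(−t/τ) = 8.963×10^-6 · e^(−1.445) = 2.11×10^-6 A.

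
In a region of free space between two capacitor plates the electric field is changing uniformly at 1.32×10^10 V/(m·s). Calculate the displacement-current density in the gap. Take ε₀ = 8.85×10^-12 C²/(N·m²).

0.117 A/m²

J_d = ε₀ ∂E/∂t, so J_d = 0.117 A/m².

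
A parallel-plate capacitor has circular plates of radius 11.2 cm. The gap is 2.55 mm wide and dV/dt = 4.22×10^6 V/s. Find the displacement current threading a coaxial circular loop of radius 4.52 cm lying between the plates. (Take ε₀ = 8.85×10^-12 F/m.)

9.40×10^-5 A

With E = V/d, dE/dt = 1.655×10^9 V/(m·s) and πR² = 0.03941 m², giving I_d = ε₀ πR² dE/dt = 5.772×10^-4 A.
The field is uniform, so I_d,enc = I_d (r/R)² = (5.772×10^-4)(4.52/11.2)² = 9.40×10^-5 A.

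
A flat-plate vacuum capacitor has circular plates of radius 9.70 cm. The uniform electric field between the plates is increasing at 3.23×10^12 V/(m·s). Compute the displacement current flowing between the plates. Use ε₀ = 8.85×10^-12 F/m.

0.845 A

I_d = ε₀ A (dE/dt) = (8.85×10^-12)(0.02956 m²)(3.23×10^12) = 0.845 A.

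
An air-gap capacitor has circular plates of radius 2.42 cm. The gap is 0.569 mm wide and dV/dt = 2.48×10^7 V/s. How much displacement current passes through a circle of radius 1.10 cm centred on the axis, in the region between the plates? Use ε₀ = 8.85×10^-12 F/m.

1.47×10^-4 A

With E = V/d, dE/dt = 4.359×10^10 V/(m·s) and πR² = 1.840×10^-3 m², giving I_d = ε₀ πR² dE/dt = 7.098×10^-4 A.
The field is uniform, so I_d,enc = I_d (r/R)² = (7.098×10^-4)(1.10/2.42)² = 1.47×10^-4 A.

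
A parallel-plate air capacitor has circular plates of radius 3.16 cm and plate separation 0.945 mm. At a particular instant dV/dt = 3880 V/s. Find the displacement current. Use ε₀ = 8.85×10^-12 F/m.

1.14×10^-7 A

The field between the plates is E = V/d, so dE/dt = (3880)/(9.45×10^-4 m) = 4.106×10^6 V/(m·s).
I_d = ε₀ A (dE/dt) = (8.85×10^-12)(3.137×10^-3)(4.106×10^6) = 1.14×10^-7 A.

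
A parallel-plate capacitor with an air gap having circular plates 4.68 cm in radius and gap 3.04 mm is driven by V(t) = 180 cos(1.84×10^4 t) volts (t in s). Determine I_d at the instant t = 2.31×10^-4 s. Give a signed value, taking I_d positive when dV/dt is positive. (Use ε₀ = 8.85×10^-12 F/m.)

5.94×10^-5 A

dV/dt = (180)(1.84×10^4)·−sin(4.2504) = 2.965×10^6 V/s.
I_d = C dV/dt with C = ε₀A/d = (8.85×10^-12)(6.881×10^-3)/(3.04×10^-3) = 2.003×10^-11 F, so I_d = (2.003×10^-11)(2.965×10^6) = 5.94×10^-5 A.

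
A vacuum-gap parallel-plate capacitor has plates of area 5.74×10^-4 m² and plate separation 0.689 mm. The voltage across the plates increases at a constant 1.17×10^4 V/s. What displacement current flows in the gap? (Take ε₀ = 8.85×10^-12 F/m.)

The field between the plates is E = V/d, so dE/dt = (1.17×10^4)/(6.89×10^-4 m) = 1.698×10^7 V/(m·s).
I_d = ε₀ A (dE/dt) = (8.85×10^-12)(5.74×10^-4)(1.698×10^7) = 8.63×10^-8 A.

8.63×10^-8 A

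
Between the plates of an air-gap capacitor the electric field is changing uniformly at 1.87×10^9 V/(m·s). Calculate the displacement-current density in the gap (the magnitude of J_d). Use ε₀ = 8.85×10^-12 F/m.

0.0165 A/m²

J_d = ε₀ ∂E/∂t, so J_d = 0.0165 A/m².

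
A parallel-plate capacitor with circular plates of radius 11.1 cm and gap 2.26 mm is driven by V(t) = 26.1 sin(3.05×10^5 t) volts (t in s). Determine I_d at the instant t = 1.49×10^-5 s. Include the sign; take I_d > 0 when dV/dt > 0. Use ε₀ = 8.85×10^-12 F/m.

dV/dt = (26.1)(3.05×10^5)·cos(4.5445) = -1.330×10^6 V/s.
I_d = C dV/dt with C = ε₀A/d = (8.85×10^-12)(0.03871)/(2.26×10^-3) = 1.516×10^-10 F, so I_d = (1.516×10^-10)(-1.330×10^6) = -2.02×10^-4 A.

-2.02×10^-4 A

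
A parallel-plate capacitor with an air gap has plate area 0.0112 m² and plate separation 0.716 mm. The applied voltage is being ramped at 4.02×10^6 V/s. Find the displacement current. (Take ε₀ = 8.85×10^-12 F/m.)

E = V/d so dE/dt = (dV/dt)/d = 5.615×10^9 V/(m·s), and I_d = ε₀ A dE/dt = (8.85×10^-12)(0.0112)(5.615×10^9) = 5.57×10^-4 A.

5.57×10^-4 A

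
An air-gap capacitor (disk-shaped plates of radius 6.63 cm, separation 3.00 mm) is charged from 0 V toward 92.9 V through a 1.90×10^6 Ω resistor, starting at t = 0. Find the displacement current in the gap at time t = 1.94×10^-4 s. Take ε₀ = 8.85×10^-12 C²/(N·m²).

C = ε₀A/d = (8.85×10^-12)(0.01381)/(3.00×10^-3) = 4.074×10^-11 F, so τ = RC = 7.741×10^-5 s.
The conduction current is I(t) = (V₀/R) e^(−t/τ), and the displacement current between the plates equals it.
t/τ = 2.506; I_d = (92.9/1.90×10^6) · e^(−2.506) = (4.889×10^-5)(0.08159) = 3.99×10^-6 A.

3.99×10^-6 A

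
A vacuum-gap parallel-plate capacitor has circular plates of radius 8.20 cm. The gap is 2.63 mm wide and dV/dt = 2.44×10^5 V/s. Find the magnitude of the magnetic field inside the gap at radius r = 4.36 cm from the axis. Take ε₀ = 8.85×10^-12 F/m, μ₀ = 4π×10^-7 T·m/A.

With E = V/d, dE/dt = 9.278×10^7 V/(m·s) and πR² = 0.02112 m², giving I_d = ε₀ πR² dE/dt = 1.734×10^-5 A.
∮B·dl = μ₀ I_d,enc with I_d,enc = I_d r²/R² = 4.902×10^-6 A; so B = μ₀ I_d,enc/(2πr) = 2.25×10^-11 T.

2.25×10^-11 T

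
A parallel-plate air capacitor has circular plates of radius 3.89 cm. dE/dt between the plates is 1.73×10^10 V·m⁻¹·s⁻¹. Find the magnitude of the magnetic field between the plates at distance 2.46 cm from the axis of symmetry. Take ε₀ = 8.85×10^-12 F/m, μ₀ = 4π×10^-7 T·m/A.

Total displacement current: I_d = ε₀(πR²)(dE/dt) = (8.85×10^-12)(4.754×10^-3)(1.73×10^10) = 7.279×10^-4 A.
For r < R the Ampère–Maxwell law gives B(2πr) = μ₀ I_d (r²/R²), so B = μ₀ I_d r/(2πR²) = (4π×10^-7)(7.279×10^-4)(0.0246)/(2π·0.0389²) = 2.37×10^-9 T.

2.37×10^-9 T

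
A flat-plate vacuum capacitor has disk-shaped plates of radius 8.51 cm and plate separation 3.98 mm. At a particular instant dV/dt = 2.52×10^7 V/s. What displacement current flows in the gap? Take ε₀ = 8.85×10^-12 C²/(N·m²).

The displacement current equals the charging current C dV/dt. With C = ε₀A/d = (8.85×10^-12)(0.02275)/(3.98×10^-3) = 5.059×10^-11 F, I_d = (5.059×10^-11)(2.52×10^7) = 1.27×10^-3 A.

1.27×10^-3 A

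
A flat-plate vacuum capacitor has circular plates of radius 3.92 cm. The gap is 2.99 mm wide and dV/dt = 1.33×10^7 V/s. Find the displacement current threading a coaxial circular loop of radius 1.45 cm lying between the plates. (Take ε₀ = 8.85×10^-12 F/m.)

2.60×10^-5 A

With E = V/d, dE/dt = 4.448×10^9 V/(m·s) and πR² = 4.827×10^-3 m², giving I_d = ε₀ πR² dE/dt = 1.900×10^-4 A.
Since J_d is uniform, the enclosed fraction is (r/R)² = 0.1368, giving I_d,enc = 2.60×10^-5 A.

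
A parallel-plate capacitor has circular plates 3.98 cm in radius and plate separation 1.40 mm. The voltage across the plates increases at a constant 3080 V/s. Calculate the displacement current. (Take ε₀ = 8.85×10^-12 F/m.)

The field between the plates is E = V/d, so dE/dt = (3080)/(1.40×10^-3 m) = 2.200×10^6 V/(m·s).
I_d = ε₀ A (dE/dt) = (8.85×10^-12)(4.976×10^-3)(2.200×10^6) = 9.69×10^-8 A.

9.69×10^-8 A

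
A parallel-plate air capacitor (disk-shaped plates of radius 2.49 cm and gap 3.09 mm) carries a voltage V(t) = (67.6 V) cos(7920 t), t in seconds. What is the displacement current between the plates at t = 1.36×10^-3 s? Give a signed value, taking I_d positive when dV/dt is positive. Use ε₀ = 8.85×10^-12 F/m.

C = ε₀A/d = (8.85×10^-12)(1.948×10^-3)/(3.09×10^-3) = 5.579×10^-12 F. dV/dt = V₀ω·−sin(ωt); at ωt = 10.7712 rad this factor is 0.9749.
I_d = C dV/dt = (5.579×10^-12)(67.6)(7920)(0.9749) = 2.91×10^-6 A.

2.91×10^-6 A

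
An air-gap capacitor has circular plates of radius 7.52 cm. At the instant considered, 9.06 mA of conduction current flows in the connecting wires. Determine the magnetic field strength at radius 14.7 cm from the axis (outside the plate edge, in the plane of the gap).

No conduction current crosses the gap, so I_d there equals the 9.06×10^-3 A in the leads.
With r > R the enclosed displacement current is the full I_d; B = μ₀ I_d / (2πr) = 1.23×10^-8 T.

1.23×10^-8 T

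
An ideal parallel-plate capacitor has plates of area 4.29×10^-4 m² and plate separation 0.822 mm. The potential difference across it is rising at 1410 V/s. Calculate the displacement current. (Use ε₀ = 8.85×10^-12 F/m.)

The field between the plates is E = V/d, so dE/dt = (1410)/(8.22×10^-4 m) = 1.715×10^6 V/(m·s).
I_d = ε₀ A (dE/dt) = (8.85×10^-12)(4.29×10^-4)(1.715×10^6) = 6.51×10^-9 A.

6.51×10^-9 A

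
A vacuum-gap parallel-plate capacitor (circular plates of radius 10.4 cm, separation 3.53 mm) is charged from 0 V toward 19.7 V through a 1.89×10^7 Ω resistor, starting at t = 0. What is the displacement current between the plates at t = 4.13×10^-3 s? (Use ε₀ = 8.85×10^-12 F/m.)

With C = ε₀A/d = (8.85×10^-12)(0.03398)/(3.53×10^-3) = 8.519×10^-11 F, the time constant is τ = RC = 1.610×10^-3 s, so t/τ = 2.565 and e^(−t/τ) = 0.07692.
I_d = I_cond = (V₀/R) e^(−t/τ) = (1.042×10^-6)(0.07692) = 8.02×10^-8 A.

8.02×10^-8 A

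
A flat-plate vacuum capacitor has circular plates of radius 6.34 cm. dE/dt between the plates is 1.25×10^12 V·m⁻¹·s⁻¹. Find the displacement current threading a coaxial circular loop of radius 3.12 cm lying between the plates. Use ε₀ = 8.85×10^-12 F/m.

0.0338 A

Total displacement current: I_d = ε₀(πR²)(dE/dt) = (8.85×10^-12)(0.01263)(1.25×10^12) = 0.1397 A.
The field is uniform, so I_d,enc = I_d (r/R)² = (0.1397)(3.12/6.34)² = 0.0338 A.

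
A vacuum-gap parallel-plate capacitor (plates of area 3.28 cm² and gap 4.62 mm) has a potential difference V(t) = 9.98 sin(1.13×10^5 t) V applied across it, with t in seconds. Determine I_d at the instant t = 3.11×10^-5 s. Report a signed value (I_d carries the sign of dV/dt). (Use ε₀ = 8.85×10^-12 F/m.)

-6.60×10^-7 A

dE/dt = (V₀ω/d)·cos(ωt) with ωt = 3.5143 rad: (9.98)(1.13×10^5)(-0.9313)/(4.62×10^-3) = -2.273×10^8 V/(m·s).
I_d = ε₀ A dE/dt = (8.85×10^-12)(3.28×10^-4)(-2.273×10^8) = -6.60×10^-7 A.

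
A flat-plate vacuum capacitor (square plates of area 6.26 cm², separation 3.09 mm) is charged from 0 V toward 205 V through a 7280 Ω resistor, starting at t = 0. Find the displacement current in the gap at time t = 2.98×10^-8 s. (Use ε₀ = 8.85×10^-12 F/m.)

C = ε₀A/d = (8.85×10^-12)(6.26×10^-4)/(3.09×10^-3) = 1.793×10^-12 F, so τ = RC = 1.305×10^-8 s.
The conduction current is I(t) = (V₀/R) e^(−t/τ), and the displacement current between the plates equals it.
t/τ = 2.284; I_d = (205/7280) · e^(−2.284) = (0.02816)(0.1019) = 2.87×10^-3 A.

2.87×10^-3 A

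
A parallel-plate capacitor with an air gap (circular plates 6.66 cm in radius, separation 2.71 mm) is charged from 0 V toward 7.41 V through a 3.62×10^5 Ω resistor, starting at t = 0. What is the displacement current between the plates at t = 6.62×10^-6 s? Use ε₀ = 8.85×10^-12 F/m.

1.37×10^-5 A

With C = ε₀A/d = (8.85×10^-12)(0.01393)/(2.71×10^-3) = 4.549×10^-11 F, the time constant is τ = RC = 1.647×10^-5 s, so t/τ = 0.4019 and e^(−t/τ) = 0.6690.
I_d = I_cond = (V₀/R) e^(−t/τ) = (2.047×10^-5)(0.6690) = 1.37×10^-5 A.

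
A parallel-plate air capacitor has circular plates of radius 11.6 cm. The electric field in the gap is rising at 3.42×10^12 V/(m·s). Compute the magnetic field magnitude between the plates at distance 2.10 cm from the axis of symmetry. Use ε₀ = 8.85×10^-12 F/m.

3.99×10^-7 T

Through the whole plate area (πR² = 0.04227 m²), I_d = ε₀ πR² dE/dt = 1.279 A.
For r < R the Ampère–Maxwell law gives B(2πr) = μ₀ I_d (r²/R²), so B = μ₀ I_d r/(2πR²) = (4π×10^-7)(1.279)(0.0210)/(2π·0.116²) = 3.99×10^-7 T.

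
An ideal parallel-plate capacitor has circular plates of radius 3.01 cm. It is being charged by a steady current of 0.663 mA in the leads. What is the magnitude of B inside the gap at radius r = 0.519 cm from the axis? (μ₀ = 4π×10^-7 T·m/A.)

7.60×10^-10 T

By continuity the displacement current in the gap matches the conduction current: I_d = 6.63×10^-4 A.
For r < R the Ampère–Maxwell law gives B(2πr) = μ₀ I_d (r²/R²), so B = μ₀ I_d r/(2πR²) = (4π×10^-7)(6.63×10^-4)(5.19×10^-3)/(2π·0.0301²) = 7.60×10^-10 T.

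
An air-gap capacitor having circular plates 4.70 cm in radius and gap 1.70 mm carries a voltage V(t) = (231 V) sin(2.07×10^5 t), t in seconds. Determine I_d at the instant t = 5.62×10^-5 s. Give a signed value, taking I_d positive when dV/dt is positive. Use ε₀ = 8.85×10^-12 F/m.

1.03×10^-3 A

dE/dt = (V₀ω/d)·cos(ωt) with ωt = 11.6334 rad: (231)(2.07×10^5)(0.5955)/(1.70×10^-3) = 1.675×10^10 V/(m·s).
I_d = ε₀ A dE/dt = (8.85×10^-12)(6.940×10^-3)(1.675×10^10) = 1.03×10^-3 A.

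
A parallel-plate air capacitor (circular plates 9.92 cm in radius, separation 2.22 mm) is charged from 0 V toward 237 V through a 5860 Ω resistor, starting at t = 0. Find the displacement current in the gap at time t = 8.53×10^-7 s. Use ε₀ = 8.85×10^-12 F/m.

C = ε₀A/d = (8.85×10^-12)(0.03092)/(2.22×10^-3) = 1.233×10^-10 F and τ = RC = 7.225×10^-7 s. I_d in the gap equals the RC charging current.
I_d(t) = (V₀/R) e^(−t/τ) = 0.04044 · e^(−1.181) = 0.0124 A.

0.0124 A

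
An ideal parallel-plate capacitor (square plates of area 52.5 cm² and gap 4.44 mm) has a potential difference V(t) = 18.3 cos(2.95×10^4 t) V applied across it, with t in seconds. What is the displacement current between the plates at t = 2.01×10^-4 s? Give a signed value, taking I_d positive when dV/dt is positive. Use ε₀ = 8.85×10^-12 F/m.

1.96×10^-6 A

dV/dt = (18.3)(2.95×10^4)·−sin(5.9295) = 1.870×10^5 V/s.
I_d = C dV/dt with C = ε₀A/d = (8.85×10^-12)(5.25×10^-3)/(4.44×10^-3) = 1.046×10^-11 F, so I_d = (1.046×10^-11)(1.870×10^5) = 1.96×10^-6 A.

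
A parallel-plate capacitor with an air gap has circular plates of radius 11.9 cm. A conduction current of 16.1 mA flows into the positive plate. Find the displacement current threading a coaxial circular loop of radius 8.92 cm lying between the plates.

Between the plates the displacement current equals the wire current: I_d = 16.1 mA = 0.0161 A.
Since J_d is uniform, the enclosed fraction is (r/R)² = 0.5619, giving I_d,enc = 9.05×10^-3 A.

9.05×10^-3 A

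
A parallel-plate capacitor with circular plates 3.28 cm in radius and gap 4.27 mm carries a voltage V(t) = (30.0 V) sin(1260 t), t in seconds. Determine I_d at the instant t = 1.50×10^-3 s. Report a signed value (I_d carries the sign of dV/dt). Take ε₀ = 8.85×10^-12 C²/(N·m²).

-8.31×10^-8 A

dE/dt = (V₀ω/d)·cos(ωt) with ωt = 1.89 rad: (30.0)(1260)(-0.3138)/(4.27×10^-3) = -2.778×10^6 V/(m·s).
I_d = ε₀ A dE/dt = (8.85×10^-12)(3.380×10^-3)(-2.778×10^6) = -8.31×10^-8 A.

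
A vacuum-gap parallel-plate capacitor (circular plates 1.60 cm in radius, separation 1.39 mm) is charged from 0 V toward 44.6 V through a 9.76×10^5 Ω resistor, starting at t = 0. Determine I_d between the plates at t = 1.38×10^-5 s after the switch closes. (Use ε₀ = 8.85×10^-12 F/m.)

2.89×10^-6 A

C = ε₀A/d = (8.85×10^-12)(8.042×10^-4)/(1.39×10^-3) = 5.120×10^-12 F, so τ = RC = 4.997×10^-6 s.
The conduction current is I(t) = (V₀/R) e^(−t/τ), and the displacement current between the plates equals it.
t/τ = 2.762; I_d = (44.6/9.76×10^5) · e^(−2.762) = (4.570×10^-5)(0.06317) = 2.89×10^-6 A.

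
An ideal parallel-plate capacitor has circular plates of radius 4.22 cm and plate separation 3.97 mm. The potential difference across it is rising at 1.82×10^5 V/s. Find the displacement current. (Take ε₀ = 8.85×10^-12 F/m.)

2.27×10^-6 A

The field between the plates is E = V/d, so dE/dt = (1.82×10^5)/(3.97×10^-3 m) = 4.584×10^7 V/(m·s).
I_d = ε₀ A (dE/dt) = (8.85×10^-12)(5.595×10^-3)(4.584×10^7) = 2.27×10^-6 A.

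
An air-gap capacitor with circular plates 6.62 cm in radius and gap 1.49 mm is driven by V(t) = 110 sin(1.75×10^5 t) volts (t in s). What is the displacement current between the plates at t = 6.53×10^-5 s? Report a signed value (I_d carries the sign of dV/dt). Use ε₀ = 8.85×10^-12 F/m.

6.59×10^-4 A

C = ε₀A/d = (8.85×10^-12)(0.01377)/(1.49×10^-3) = 8.179×10^-11 F. dV/dt = V₀ω·cos(ωt); at ωt = 11.4275 rad this factor is 0.4186.
I_d = C dV/dt = (8.179×10^-11)(110)(1.75×10^5)(0.4186) = 6.59×10^-4 A.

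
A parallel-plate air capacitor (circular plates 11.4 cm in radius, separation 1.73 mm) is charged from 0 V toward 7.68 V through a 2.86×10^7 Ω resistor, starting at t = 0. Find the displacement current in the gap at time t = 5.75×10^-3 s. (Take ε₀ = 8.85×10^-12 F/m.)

1.03×10^-7 A

C = ε₀A/d = (8.85×10^-12)(0.04083)/(1.73×10^-3) = 2.089×10^-10 F, so τ = RC = 5.975×10^-3 s.
The conduction current is I(t) = (V₀/R) e^(−t/τ), and the displacement current between the plates equals it.
t/τ = 0.9623; I_d = (7.68/2.86×10^7) · e^(−0.9623) = (2.685×10^-7)(0.3820) = 1.03×10^-7 A.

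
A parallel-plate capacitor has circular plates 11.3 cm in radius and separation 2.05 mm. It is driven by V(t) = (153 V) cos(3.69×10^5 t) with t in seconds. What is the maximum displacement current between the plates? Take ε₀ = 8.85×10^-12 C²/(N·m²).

The displacement current equals the conduction current C dV/dt, which peaks at C V₀ ω.
With C = ε₀A/d = (8.85×10^-12)(0.04011)/(2.05×10^-3) = 1.732×10^-10 F and ω = 3.69×10^5 rad/s, I_d,max = (1.732×10^-10)(153)(3.69×10^5) = 9.78×10^-3 A.

9.78×10^-3 A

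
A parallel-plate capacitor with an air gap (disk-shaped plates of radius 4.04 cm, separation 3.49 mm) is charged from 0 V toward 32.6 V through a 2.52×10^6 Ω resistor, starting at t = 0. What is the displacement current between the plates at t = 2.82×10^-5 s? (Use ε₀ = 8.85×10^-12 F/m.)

5.47×10^-6 A

C = ε₀A/d = (8.85×10^-12)(5.128×10^-3)/(3.49×10^-3) = 1.300×10^-11 F and τ = RC = 3.276×10^-5 s. I_d in the gap equals the RC charging current.
I_d(t) = (V₀/R) e^(−t/τ) = 1.294×10^-5 · e^(−0.8608) = 5.47×10^-6 A.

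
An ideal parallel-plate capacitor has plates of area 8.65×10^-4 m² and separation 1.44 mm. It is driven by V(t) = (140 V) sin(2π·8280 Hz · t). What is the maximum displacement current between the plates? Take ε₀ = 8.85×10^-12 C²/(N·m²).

3.87×10^-5 A

(dE/dt)_max = V₀ω/d = 5.058×10^9 V/(m·s); ω = 2πf = 5.202×10^4 rad/s.
I_d,max = ε₀ A (dE/dt)_max = (8.85×10^-12)(8.65×10^-4)(5.058×10^9) = 3.87×10^-5 A.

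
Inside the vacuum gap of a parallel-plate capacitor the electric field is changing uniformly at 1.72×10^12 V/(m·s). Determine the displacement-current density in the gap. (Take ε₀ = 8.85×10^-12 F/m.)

J_d = ε₀ dE/dt = (8.85×10^-12)(1.72×10^12) = 15.2 A/m².

15.2 A/m²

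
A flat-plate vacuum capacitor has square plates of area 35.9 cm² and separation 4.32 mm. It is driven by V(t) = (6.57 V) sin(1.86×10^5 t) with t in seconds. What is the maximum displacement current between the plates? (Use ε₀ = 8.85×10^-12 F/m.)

8.99×10^-6 A

(dE/dt)_max = V₀ω/d = 2.829×10^8 V/(m·s); ω = 1.86×10^5 rad/s.
I_d,max = ε₀ A (dE/dt)_max = (8.85×10^-12)(3.59×10^-3)(2.829×10^8) = 8.99×10^-6 A.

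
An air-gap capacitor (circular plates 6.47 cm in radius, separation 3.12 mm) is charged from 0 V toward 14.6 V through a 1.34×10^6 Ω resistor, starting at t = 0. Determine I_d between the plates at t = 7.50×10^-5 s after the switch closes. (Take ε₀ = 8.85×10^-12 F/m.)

2.43×10^-6 A

C = ε₀A/d = (8.85×10^-12)(0.01315)/(3.12×10^-3) = 3.730×10^-11 F and τ = RC = 4.998×10^-5 s. I_d in the gap equals the RC charging current.
I_d(t) = (V₀/R) e^(−t/τ) = 1.090×10^-5 · e^(−1.501) = 2.43×10^-6 A.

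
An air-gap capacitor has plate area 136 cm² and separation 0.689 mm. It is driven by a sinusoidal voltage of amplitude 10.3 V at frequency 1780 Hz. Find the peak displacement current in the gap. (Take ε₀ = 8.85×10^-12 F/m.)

2.01×10^-5 A

(dE/dt)_max = V₀ω/d = 1.671×10^8 V/(m·s); ω = 2πf = 1.118×10^4 rad/s.
I_d,max = ε₀ A (dE/dt)_max = (8.85×10^-12)(0.0136)(1.671×10^8) = 2.01×10^-5 A.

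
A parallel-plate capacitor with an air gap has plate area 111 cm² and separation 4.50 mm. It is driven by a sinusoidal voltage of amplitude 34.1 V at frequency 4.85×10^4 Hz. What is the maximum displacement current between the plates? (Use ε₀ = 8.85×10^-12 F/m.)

The displacement current equals the conduction current C dV/dt, which peaks at C V₀ ω.
With C = ε₀A/d = (8.85×10^-12)(0.0111)/(4.50×10^-3) = 2.183×10^-11 F and ω = 2πf = 3.047×10^5 rad/s, I_d,max = (2.183×10^-11)(34.1)(3.047×10^5) = 2.27×10^-4 A.

2.27×10^-4 A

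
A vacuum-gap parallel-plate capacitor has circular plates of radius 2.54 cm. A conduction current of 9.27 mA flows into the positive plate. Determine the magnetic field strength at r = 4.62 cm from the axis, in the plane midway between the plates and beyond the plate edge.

4.01×10^-8 T

No conduction current crosses the gap, so I_d there equals the 9.27×10^-3 A in the leads.
Outside the plates the loop encloses all of I_d, so B·2πr = μ₀ I_d and B = 4.01×10^-8 T.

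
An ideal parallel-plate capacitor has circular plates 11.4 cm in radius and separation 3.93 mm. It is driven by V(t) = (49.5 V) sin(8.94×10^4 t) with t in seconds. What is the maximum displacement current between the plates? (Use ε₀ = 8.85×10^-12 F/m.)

C = ε₀A/d = (8.85×10^-12)(0.04083)/(3.93×10^-3) = 9.195×10^-11 F; ω = 8.94×10^4 rad/s.
I_d = C dV/dt, so |I_d|_max = C V₀ ω = (9.195×10^-11)(49.5)(8.94×10^4) = 4.07×10^-4 A.

4.07×10^-4 A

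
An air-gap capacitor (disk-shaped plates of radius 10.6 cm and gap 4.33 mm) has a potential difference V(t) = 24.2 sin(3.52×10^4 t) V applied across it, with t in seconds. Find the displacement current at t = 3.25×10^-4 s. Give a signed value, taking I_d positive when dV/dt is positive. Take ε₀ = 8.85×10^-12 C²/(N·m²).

2.64×10^-5 A

dV/dt = (24.2)(3.52×10^4)·cos(11.44) = 3.662×10^5 V/s.
I_d = C dV/dt with C = ε₀A/d = (8.85×10^-12)(0.03530)/(4.33×10^-3) = 7.215×10^-11 F, so I_d = (7.215×10^-11)(3.662×10^5) = 2.64×10^-5 A.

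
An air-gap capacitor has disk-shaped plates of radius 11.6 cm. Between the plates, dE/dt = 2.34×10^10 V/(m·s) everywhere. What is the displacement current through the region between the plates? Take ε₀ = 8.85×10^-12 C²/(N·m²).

I_d = ε₀ A (dE/dt) = (8.85×10^-12)(0.04227 m²)(2.34×10^10) = 8.75×10^-3 A.

8.75×10^-3 A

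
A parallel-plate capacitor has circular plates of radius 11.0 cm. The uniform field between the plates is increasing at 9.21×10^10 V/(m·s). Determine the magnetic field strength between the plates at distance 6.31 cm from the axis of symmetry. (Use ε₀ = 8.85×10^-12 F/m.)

Through the whole plate area (πR² = 0.03801 m²), I_d = ε₀ πR² dE/dt = 0.03098 A.
An Ampèrian loop of radius r encloses a fraction (r/R)² of I_d. Then B·2πr = μ₀ I_d (r/R)², giving B = μ₀ I_d r/(2πR²) = 3.23×10^-8 T.

3.23×10^-8 T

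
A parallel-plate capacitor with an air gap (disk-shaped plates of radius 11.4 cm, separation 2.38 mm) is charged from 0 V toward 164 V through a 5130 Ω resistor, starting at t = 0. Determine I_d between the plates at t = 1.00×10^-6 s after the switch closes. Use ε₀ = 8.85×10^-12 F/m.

8.85×10^-3 A

C = ε₀A/d = (8.85×10^-12)(0.04083)/(2.38×10^-3) = 1.518×10^-10 F, so τ = RC = 7.787×10^-7 s.
The conduction current is I(t) = (V₀/R) e^(−t/τ), and the displacement current between the plates equals it.
t/τ = 1.284; I_d = (164/5130) · e^(−1.284) = (0.03197)(0.2769) = 8.85×10^-3 A.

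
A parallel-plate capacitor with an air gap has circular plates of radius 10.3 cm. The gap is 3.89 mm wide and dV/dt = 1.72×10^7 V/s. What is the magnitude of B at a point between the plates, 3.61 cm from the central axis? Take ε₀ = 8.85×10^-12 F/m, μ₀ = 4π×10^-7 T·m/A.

With E = V/d, dE/dt = 4.422×10^9 V/(m·s) and πR² = 0.03333 m², giving I_d = ε₀ πR² dE/dt = 1.304×10^-3 A.
∮B·dl = μ₀ I_d,enc with I_d,enc = I_d r²/R² = 1.602×10^-4 A; so B = μ₀ I_d,enc/(2πr) = 8.88×10^-10 T.

8.88×10^-10 T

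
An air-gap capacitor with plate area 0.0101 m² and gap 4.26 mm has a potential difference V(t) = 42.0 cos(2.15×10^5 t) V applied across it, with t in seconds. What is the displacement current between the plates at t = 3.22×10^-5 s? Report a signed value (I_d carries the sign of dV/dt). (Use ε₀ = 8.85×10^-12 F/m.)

-1.13×10^-4 A

dE/dt = (V₀ω/d)·−sin(ωt) with ωt = 6.923 rad: (42.0)(2.15×10^5)(-0.5970)/(4.26×10^-3) = -1.265×10^9 V/(m·s).
I_d = ε₀ A dE/dt = (8.85×10^-12)(0.0101)(-1.265×10^9) = -1.13×10^-4 A.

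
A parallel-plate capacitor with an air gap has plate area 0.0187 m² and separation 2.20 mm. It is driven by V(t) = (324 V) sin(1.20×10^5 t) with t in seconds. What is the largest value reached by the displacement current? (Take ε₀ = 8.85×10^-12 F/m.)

2.92×10^-3 A

(dE/dt)_max = V₀ω/d = 1.767×10^10 V/(m·s); ω = 1.20×10^5 rad/s.
I_d,max = ε₀ A (dE/dt)_max = (8.85×10^-12)(0.0187)(1.767×10^10) = 2.92×10^-3 A.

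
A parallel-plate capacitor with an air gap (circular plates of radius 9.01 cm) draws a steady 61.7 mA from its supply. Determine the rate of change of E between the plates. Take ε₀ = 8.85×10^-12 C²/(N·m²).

By continuity, I_d in the gap equals the 61.7 mA flowing in the wire.
Inverting I_d = ε₀ A dE/dt gives dE/dt = 0.0617 / (8.85×10^-12 · 0.02550) = 2.73×10^11 V/(m·s).

2.73×10^11 V/(m·s)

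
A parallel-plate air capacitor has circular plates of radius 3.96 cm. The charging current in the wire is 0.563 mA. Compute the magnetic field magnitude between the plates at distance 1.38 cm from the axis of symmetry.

No conduction current crosses the gap, so I_d there equals the 5.63×10^-4 A in the leads.
For r < R the Ampère–Maxwell law gives B(2πr) = μ₀ I_d (r²/R²), so B = μ₀ I_d r/(2πR²) = (4π×10^-7)(5.63×10^-4)(0.0138)/(2π·0.0396²) = 9.91×10^-10 T.

9.91×10^-10 T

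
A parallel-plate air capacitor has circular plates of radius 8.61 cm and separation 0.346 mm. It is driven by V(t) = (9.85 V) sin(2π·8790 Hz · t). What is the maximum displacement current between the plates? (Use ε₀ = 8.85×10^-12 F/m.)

C = ε₀A/d = (8.85×10^-12)(0.02329)/(3.46×10^-4) = 5.957×10^-10 F; ω = 2πf = 5.523×10^4 rad/s.
I_d = C dV/dt, so |I_d|_max = C V₀ ω = (5.957×10^-10)(9.85)(5.523×10^4) = 3.24×10^-4 A.

3.24×10^-4 A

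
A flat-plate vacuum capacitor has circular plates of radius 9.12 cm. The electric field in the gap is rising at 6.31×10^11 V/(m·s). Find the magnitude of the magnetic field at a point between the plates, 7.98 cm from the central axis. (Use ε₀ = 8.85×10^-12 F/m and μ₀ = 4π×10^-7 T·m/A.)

2.80×10^-7 T

Through the whole plate area (πR² = 0.02613 m²), I_d = ε₀ πR² dE/dt = 0.1459 A.
An Ampèrian loop of radius r encloses a fraction (r/R)² of I_d. Then B·2πr = μ₀ I_d (r/R)², giving B = μ₀ I_d r/(2πR²) = 2.80×10^-7 T.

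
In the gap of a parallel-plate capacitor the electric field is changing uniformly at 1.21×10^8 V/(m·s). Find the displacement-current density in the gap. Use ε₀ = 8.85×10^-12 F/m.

The displacement-current density is ε₀ ∂E/∂t = (8.85×10^-12)(1.21×10^8) = 1.07×10^-3 A/m².

1.07×10^-3 A/m²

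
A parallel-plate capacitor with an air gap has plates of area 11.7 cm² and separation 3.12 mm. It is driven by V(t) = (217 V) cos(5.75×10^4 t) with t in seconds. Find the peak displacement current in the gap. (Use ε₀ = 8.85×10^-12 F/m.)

4.14×10^-5 A

(dE/dt)_max = V₀ω/d = 3.999×10^9 V/(m·s); ω = 5.75×10^4 rad/s.
I_d,max = ε₀ A (dE/dt)_max = (8.85×10^-12)(1.17×10^-3)(3.999×10^9) = 4.14×10^-5 A.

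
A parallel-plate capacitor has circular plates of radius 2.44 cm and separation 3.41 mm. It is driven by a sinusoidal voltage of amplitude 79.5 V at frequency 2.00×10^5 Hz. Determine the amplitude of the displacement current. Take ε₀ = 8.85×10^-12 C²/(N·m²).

4.85×10^-4 A

(dE/dt)_max = V₀ω/d = 2.931×10^10 V/(m·s); ω = 2πf = 1.257×10^6 rad/s.
I_d,max = ε₀ A (dE/dt)_max = (8.85×10^-12)(1.870×10^-3)(2.931×10^10) = 4.85×10^-4 A.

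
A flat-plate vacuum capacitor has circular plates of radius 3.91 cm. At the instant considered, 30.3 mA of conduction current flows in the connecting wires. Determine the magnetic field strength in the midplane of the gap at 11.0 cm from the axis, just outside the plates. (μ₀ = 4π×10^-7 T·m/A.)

5.51×10^-8 T

No conduction current crosses the gap, so I_d there equals the 0.0303 A in the leads.
With r > R the enclosed displacement current is the full I_d; B = μ₀ I_d / (2πr) = 5.51×10^-8 T.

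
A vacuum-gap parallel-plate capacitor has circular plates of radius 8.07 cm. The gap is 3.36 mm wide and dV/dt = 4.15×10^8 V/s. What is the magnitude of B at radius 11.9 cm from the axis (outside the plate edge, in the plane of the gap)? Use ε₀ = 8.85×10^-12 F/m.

I_d = C dV/dt with C = ε₀πR²/d = 5.389×10^-11 F, so I_d = (5.389×10^-11)(4.15×10^8) = 0.02236 A.
For r ≥ R the full I_d is enclosed: B = μ₀ I_d/(2πr) = (4π×10^-7)(0.02236)/(2π·0.119) = 3.76×10^-8 T.

3.76×10^-8 T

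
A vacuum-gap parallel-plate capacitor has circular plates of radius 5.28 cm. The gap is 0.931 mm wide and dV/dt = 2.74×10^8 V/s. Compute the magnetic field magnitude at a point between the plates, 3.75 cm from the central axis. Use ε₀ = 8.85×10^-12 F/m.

I_d = C dV/dt with C = ε₀πR²/d = 8.325×10^-11 F, so I_d = (8.325×10^-11)(2.74×10^8) = 0.02281 A.
For r < R the Ampère–Maxwell law gives B(2πr) = μ₀ I_d (r²/R²), so B = μ₀ I_d r/(2πR²) = (4π×10^-7)(0.02281)(0.0375)/(2π·0.0528²) = 6.14×10^-8 T.

6.14×10^-8 T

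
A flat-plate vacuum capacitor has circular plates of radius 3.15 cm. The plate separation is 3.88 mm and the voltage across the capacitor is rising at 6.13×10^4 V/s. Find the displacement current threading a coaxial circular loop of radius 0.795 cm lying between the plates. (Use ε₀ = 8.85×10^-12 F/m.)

2.78×10^-8 A

I_d = C dV/dt with C = ε₀πR²/d = 7.110×10^-12 F, so I_d = (7.110×10^-12)(6.13×10^4) = 4.358×10^-7 A.
Since J_d is uniform, the enclosed fraction is (r/R)² = 0.06370, giving I_d,enc = 2.78×10^-8 A.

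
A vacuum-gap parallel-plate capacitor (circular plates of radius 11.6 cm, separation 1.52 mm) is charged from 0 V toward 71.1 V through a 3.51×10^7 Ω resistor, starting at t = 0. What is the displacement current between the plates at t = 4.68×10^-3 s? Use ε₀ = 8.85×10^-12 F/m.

C = ε₀A/d = (8.85×10^-12)(0.04227)/(1.52×10^-3) = 2.461×10^-10 F, so τ = RC = 8.638×10^-3 s.
The conduction current is I(t) = (V₀/R) e^(−t/τ), and the displacement current between the plates equals it.
t/τ = 0.5418; I_d = (71.1/3.51×10^7) · e^(−0.5418) = (2.026×10^-6)(0.5817) = 1.18×10^-6 A.

1.18×10^-6 A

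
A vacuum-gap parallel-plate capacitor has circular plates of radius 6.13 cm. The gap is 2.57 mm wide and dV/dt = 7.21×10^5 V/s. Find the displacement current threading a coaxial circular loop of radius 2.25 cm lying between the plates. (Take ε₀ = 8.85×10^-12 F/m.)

3.95×10^-6 A

With E = V/d, dE/dt = 2.805×10^8 V/(m·s) and πR² = 0.01181 m², giving I_d = ε₀ πR² dE/dt = 2.932×10^-5 A.
Through an area πr² the displacement current is I_d·(πr²/πR²) = I_d (r/R)² = 3.95×10^-6 A.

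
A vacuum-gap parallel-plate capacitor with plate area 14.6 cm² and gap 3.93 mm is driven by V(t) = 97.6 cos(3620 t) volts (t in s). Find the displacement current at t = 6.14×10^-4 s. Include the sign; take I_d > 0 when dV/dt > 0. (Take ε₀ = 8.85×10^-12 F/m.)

C = ε₀A/d = (8.85×10^-12)(1.46×10^-3)/(3.93×10^-3) = 3.288×10^-12 F. dV/dt = V₀ω·−sin(ωt); at ωt = 2.22268 rad this factor is -0.7949.
I_d = C dV/dt = (3.288×10^-12)(97.6)(3620)(-0.7949) = -9.23×10^-7 A.

-9.23×10^-7 A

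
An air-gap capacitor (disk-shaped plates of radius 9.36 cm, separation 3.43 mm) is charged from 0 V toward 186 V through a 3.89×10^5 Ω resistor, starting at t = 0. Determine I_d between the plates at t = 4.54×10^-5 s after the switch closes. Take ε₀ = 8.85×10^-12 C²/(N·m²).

9.24×10^-5 A

C = ε₀A/d = (8.85×10^-12)(0.02752)/(3.43×10^-3) = 7.101×10^-11 F and τ = RC = 2.762×10^-5 s. I_d in the gap equals the RC charging current.
I_d(t) = (V₀/R) e^(−t/τ) = 4.781×10^-4 · e^(−1.644) = 9.24×10^-5 A.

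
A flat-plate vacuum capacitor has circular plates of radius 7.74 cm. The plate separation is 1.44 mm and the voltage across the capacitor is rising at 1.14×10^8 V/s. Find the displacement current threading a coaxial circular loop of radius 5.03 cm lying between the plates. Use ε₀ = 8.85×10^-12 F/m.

5.57×10^-3 A

dE/dt = (dV/dt)/d = 7.917×10^10 V/(m·s); I_d = ε₀(πR²)(dE/dt) = (8.85×10^-12)(0.01882)(7.917×10^10) = 0.01319 A.
Since J_d is uniform, the enclosed fraction is (r/R)² = 0.4223, giving I_d,enc = 5.57×10^-3 A.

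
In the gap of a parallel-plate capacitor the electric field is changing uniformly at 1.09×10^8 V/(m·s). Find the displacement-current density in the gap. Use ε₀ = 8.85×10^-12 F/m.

9.65×10^-4 A/m²

The displacement-current density is ε₀ ∂E/∂t = (8.85×10^-12)(1.09×10^8) = 9.65×10^-4 A/m².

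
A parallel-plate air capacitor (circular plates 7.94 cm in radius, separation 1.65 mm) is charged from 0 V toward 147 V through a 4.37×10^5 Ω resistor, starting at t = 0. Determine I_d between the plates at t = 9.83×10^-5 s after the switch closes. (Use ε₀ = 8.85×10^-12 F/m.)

With C = ε₀A/d = (8.85×10^-12)(0.01981)/(1.65×10^-3) = 1.063×10^-10 F, the time constant is τ = RC = 4.645×10^-5 s, so t/τ = 2.116 and e^(−t/τ) = 0.1205.
I_d = I_cond = (V₀/R) e^(−t/τ) = (3.364×10^-4)(0.1205) = 4.05×10^-5 A.

4.05×10^-5 A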